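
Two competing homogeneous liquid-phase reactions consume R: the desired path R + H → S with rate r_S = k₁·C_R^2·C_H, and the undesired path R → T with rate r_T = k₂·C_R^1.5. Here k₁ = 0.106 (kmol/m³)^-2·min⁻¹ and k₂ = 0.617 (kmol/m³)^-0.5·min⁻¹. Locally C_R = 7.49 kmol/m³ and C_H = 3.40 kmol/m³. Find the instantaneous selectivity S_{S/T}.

S_{S/T} = r_S/r_T = (k₁·C_R^2·C_H)/(k₂·C_R^1.5) = (k₁/k₂)·C_R^0.5·C_H.
= (0.106×7.490^2×3.400) / (0.617×7.490^1.5) = 20.22/12.65 = 1.60.

1.60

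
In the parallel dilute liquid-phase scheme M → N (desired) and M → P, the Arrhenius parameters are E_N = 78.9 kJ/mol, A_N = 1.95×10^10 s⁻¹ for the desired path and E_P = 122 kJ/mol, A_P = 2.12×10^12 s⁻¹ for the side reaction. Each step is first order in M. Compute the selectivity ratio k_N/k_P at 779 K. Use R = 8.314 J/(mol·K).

k_N/k_P = (A_N/A_P)·exp[−(E_N−E_P)/(RT)] = (A_N/A_P)·exp[(E_P−E_N)/(RT)].
(E_P−E_N)/(RT) = (122−78.9)×10³/(8.314×779) = 43100/6477 = 6.655.
k_N/k_P = (1.95×10^10/2.12×10^12)·exp(6.655) = 0.009198 × 776.4 = 7.14.
Since E_N < E_P, lowering the temperature improves selectivity toward N.

7.14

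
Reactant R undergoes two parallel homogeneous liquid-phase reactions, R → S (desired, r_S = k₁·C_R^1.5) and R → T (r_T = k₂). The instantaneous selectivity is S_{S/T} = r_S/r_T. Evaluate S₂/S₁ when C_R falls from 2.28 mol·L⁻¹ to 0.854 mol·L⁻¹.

0.229

S_{S/T} = (k₁/k₂)·C_R^1.5, so S₂/S₁ = (C_{R,2}/C_{R,1})^1.5.
= (0.854/2.28)^1.5 = (0.3746)^1.5 = 0.229.
Selectivity toward S falls as C_R falls — high-concentration operation is favoured.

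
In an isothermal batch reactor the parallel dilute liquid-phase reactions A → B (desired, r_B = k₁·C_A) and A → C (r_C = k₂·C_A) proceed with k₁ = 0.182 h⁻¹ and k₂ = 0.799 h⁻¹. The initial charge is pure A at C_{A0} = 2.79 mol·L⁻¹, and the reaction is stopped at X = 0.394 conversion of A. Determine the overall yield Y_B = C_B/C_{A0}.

C_A = C_{A0}(1−X) = 1.691 mol·L⁻¹.
Both paths are first order in A, so the instantaneous fraction to B is constant: dC_B/d(−C_A) = k₁/(k₁+k₂) = 0.1855.
C_B = 0.1855·(C_{A0}−C_A) = 0.1855×1.099 = 0.204 mol·L⁻¹.
Y_B = C_B/C_{A0} = 0.2039/2.79 = 0.0731.

0.0731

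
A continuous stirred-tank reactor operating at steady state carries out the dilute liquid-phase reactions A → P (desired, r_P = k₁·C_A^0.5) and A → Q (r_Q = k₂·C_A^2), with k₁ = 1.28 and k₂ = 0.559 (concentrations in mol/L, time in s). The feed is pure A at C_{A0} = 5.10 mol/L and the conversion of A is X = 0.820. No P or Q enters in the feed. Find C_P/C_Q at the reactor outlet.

Exit C_A = C_{A0}(1−X) = 5.10×0.180 = 0.9180 mol/L.
Rates in a CSTR are evaluated at the outlet concentration: r_P = 1.28×0.9180^0.5 = 1.226, r_Q = 0.559×0.9180^2 = 0.4711.
Overall selectivity = C_P/C_Q = r_Pτ/(r_Qτ) = r_P/r_Q = 2.60.

2.60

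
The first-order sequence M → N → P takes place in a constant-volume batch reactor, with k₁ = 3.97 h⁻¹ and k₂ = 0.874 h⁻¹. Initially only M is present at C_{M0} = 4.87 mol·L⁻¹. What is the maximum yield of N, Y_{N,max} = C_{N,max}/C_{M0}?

0.652

Evaluating C_N at t_opt = ln(k₂/k₁)/(k₂−k₁) gives C_{N,max}/C_{M0} = (k₁/k₂)^[k₂/(k₂−k₁)].
= (3.97/0.874)^(0.874/(0.874−3.97)) = (4.542)^(-0.2823) = 0.6523.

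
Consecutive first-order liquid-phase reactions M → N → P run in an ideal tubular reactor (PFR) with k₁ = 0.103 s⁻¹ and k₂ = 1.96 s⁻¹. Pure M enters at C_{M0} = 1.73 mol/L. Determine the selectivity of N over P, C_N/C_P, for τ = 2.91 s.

0.188

Solving the coupled first-order balances gives C_N(τ) = [k₁/(k₂−k₁)]·C_{M0}·(e^(−k₁τ) − e^(−k₂τ)).
e^(−k₁τ) = e^(−0.103×2.91) = e^(−0.2997) = 0.7410; e^(−k₂τ) = e^(−5.704) = 0.003334.
C_N = 0.103×1.73/(1.96−0.103) × (0.7410−0.003334) = 0.09596×0.7377 = 0.07079 mol/L.
C_M = C_{M0}e^(−k₁τ) = 1.282 mol/L, so C_P = C_{M0}−C_M−C_N = 0.3773 mol/L; C_N/C_P = 0.188.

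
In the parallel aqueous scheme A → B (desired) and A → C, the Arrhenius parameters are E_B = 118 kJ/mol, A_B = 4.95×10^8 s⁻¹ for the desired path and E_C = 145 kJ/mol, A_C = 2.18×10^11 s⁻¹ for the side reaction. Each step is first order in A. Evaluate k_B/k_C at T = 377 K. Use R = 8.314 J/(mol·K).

With equal orders, S_{B/C} = k_B/k_C = (A_B/A_C)·exp[(E_C−E_B)/(RT)].
(E_C−E_B)/(RT) = (145−118)×10³/(8.314×377) = 27000/3134 = 8.614.
k_B/k_C = (4.95×10^8/2.18×10^11)·exp(8.614) = 0.002271 × 5509 = 12.5.
Since E_B < E_C, lowering the temperature improves selectivity toward B.

12.5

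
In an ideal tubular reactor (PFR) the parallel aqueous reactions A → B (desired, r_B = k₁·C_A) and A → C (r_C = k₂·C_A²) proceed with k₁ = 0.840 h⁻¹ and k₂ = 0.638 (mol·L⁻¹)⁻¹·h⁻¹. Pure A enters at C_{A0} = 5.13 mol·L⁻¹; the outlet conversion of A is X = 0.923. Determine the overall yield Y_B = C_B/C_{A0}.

0.340

C_A = C_{A0}(1−X) = 0.3950 mol·L⁻¹.
Along a PFR/batch, dC_B/dC_A = −r_B/(r_B+r_C) = −k₁/(k₁+k₂·C_A).
Integrating from C_{A0} to C_A: C_B = (0.840/0.638)·ln[(0.840+0.638·5.13)/(0.840+0.638·0.395)] = 1.317·ln(4.113/1.092) = 1.746 mol·L⁻¹.
Y_B = C_B/C_{A0} = 1.746/5.13 = 0.340.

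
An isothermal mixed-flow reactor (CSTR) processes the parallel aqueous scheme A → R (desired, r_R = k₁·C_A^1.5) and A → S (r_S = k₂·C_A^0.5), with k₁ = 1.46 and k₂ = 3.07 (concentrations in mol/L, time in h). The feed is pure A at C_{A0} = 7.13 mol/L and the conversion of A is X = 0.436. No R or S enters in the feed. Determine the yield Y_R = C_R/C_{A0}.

0.286

Exit C_A = C_{A0}(1−X) = 7.13×0.564 = 4.021 mol/L.
In a CSTR the entire volume is at exit conditions, so r_R = 1.46×4.021^1.5 = 11.77 and r_S = 3.07×4.021^0.5 = 6.156.
Fraction of consumed A going to R: r_R/(r_R+r_S) = 0.6566.
C_R = 0.6566·C_{A0}·X = 0.6566×7.13×0.436 = 2.04 mol/L; Y_R = C_R/C_{A0} = 0.286.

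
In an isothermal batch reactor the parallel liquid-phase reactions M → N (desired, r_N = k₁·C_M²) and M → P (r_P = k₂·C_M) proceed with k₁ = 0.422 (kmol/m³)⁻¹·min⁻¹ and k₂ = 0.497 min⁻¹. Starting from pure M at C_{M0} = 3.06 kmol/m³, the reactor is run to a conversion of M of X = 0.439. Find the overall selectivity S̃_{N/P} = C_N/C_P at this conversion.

C_M = C_{M0}(1−X) = 1.717 kmol/m³.
Along a PFR/batch, dC_P/dC_M = −r_P/(r_N+r_P) = −k₂/(k₂+k₁·C_M).
Integrating from C_{M0} to C_M: C_P = (0.497/0.422)·ln[(0.497+0.422·3.06)/(0.497+0.422·1.72)] = 1.178·ln(1.788/1.221) = 0.4490 kmol/m³.
Then C_N = (C_{M0}−C_M) − C_P = 1.343 − 0.4490 = 0.8943 kmol/m³.
S̃_{N/P} = C_N/C_P = 0.8943/0.4490 = 1.99.

1.99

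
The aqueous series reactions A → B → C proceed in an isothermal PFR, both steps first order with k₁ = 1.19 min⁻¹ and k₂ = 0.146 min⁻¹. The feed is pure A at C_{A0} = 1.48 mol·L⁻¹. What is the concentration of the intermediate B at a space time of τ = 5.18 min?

The intermediate concentration in a first-order A→B→C sequence is C_B = k₁C_{A0}(e^(−k₁τ) − e^(−k₂τ))/(k₂−k₁).
e^(−k₁τ) = e^(−1.19×5.18) = e^(−6.164) = 0.002103; e^(−k₂τ) = e^(−0.7563) = 0.4694.
C_B = 1.19×1.48/(0.146−1.19) × (0.002103−0.4694) = (-1.687)×(-0.4673) = 0.7883 mol·L⁻¹.

0.788 mol·L⁻¹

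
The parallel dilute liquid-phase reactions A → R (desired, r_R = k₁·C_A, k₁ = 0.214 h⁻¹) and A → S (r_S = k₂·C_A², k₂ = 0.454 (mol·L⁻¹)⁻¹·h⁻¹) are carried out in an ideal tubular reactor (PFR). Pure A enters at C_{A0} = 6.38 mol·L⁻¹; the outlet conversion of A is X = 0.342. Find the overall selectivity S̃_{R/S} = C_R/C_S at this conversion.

C_A = C_{A0}(1−X) = 4.198 mol·L⁻¹.
Along a PFR/batch, dC_R/dC_A = −r_R/(r_R+r_S) = −k₁/(k₁+k₂·C_A).
Integrating from C_{A0} to C_A: C_R = (0.214/0.454)·ln[(0.214+0.454·6.38)/(0.214+0.454·4.20)] = 0.4714·ln(3.111/2.120) = 0.1807 mol·L⁻¹.
C_S = (C_{A0}−C_A)−C_R = 2.001 mol·L⁻¹; S̃_{R/S} = 0.1807/2.001 = 0.0903.

0.0903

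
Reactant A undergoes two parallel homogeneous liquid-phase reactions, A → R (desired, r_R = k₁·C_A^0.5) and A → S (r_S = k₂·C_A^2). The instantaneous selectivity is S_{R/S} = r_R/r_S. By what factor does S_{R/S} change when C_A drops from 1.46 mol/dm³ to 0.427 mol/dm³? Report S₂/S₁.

6.32

S_{R/S} = (k₁/k₂)·C_A^-1.5, so S₂/S₁ = (C_{A,2}/C_{A,1})^-1.5.
= (0.427/1.46)^(-1.5) = (0.2925)^(-1.5) = 6.32.
Selectivity toward R rises as C_A falls — low-concentration operation is favoured.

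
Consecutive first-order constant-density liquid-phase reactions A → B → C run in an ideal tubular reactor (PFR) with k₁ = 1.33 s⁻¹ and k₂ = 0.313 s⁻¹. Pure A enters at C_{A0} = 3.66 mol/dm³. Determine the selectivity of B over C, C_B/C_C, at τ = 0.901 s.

The intermediate concentration in a first-order A→B→C sequence is C_B = k₁C_{A0}(e^(−k₁τ) − e^(−k₂τ))/(k₂−k₁).
e^(−k₁τ) = e^(−1.33×0.901) = e^(−1.198) = 0.3017; e^(−k₂τ) = e^(−0.2820) = 0.7543.
C_B = 1.33×3.66/(0.313−1.33) × (0.3017−0.7543) = (-4.786)×(-0.4526) = 2.166 mol/dm³.
C_A = C_{A0}e^(−k₁τ) = 1.104 mol/dm³, so C_C = C_{A0}−C_A−C_B = 0.3896 mol/dm³; C_B/C_C = 5.56.

5.56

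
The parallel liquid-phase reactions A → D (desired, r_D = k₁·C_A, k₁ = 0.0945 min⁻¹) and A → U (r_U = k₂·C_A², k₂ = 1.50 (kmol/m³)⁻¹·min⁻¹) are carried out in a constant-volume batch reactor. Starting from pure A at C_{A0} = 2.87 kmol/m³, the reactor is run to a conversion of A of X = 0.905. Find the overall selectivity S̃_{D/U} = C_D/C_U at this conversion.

0.0555

C_A = C_{A0}(1−X) = 0.2726 kmol/m³.
Along a PFR/batch, dC_D/dC_A = −r_D/(r_D+r_U) = −k₁/(k₁+k₂·C_A).
Integrating from C_{A0} to C_A: C_D = (0.0945/1.50)·ln[(0.0945+1.50·2.87)/(0.0945+1.50·0.273)] = 0.06300·ln(4.399/0.5035) = 0.1366 kmol/m³.
C_U = (C_{A0}−C_A)−C_D = 2.461 kmol/m³; S̃_{D/U} = 0.1366/2.461 = 0.0555.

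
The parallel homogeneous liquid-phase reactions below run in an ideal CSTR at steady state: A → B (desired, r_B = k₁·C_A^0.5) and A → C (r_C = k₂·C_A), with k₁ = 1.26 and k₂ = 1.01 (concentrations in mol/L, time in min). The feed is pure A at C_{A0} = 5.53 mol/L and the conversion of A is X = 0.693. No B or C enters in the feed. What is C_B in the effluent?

Exit C_A = C_{A0}(1−X) = 5.53×0.307 = 1.698 mol/L.
A CSTR operates uniformly at the exit composition, giving r_B = 1.642 and r_C = 1.715 (each k·C_A^n at C_A = 1.698).
Fraction of consumed A going to B: r_B/(r_B+r_C) = 0.4891.
C_B = 0.4891·C_{A0}·X = 0.4891×5.53×0.693 = 1.87 mol/L.

1.87 mol/L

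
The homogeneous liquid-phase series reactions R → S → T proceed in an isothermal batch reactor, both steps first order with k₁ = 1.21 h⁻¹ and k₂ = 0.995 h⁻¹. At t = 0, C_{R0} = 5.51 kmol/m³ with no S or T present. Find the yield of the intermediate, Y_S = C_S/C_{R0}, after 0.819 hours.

The intermediate concentration in a first-order A→B→C sequence is C_S = k₁C_{R0}(e^(−k₁t) − e^(−k₂t))/(k₂−k₁).
e^(−k₁t) = e^(−1.21×0.819) = e^(−0.9910) = 0.3712; e^(−k₂t) = e^(−0.8149) = 0.4427.
C_S = 1.21×5.51/(0.995−1.21) × (0.3712−0.4427) = (-31.01)×(-0.07147) = 2.216 kmol/m³.
Y_S = C_S/C_{R0} = 2.216/5.51 = 0.402.

0.402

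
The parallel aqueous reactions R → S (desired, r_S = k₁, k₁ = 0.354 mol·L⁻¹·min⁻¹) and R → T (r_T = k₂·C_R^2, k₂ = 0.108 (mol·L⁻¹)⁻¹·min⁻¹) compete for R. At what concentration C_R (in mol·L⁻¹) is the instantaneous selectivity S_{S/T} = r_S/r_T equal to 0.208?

S_{S/T} = (k₁/k₂)·C_R^-2 ⇒ C_R = (S·k₂/k₁)^(-0.5).
= (0.208×0.108/0.354)^(-0.5) = (0.06346)^(-0.5) = 3.97 mol·L⁻¹.

3.97 mol·L⁻¹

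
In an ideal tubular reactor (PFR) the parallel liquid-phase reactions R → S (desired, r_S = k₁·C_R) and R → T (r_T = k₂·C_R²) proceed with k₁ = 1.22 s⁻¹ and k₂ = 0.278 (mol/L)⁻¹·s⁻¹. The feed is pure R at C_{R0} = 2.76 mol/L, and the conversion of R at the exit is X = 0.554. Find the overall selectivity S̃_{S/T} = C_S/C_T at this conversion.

C_R = C_{R0}(1−X) = 1.231 mol/L.
Along a PFR/batch, dC_S/dC_R = −r_S/(r_S+r_T) = −k₁/(k₁+k₂·C_R).
Integrating from C_{R0} to C_R: C_S = (1.22/0.278)·ln[(1.22+0.278·2.76)/(1.22+0.278·1.23)] = 4.388·ln(1.987/1.562) = 1.056 mol/L.
C_T = (C_{R0}−C_R)−C_S = 0.4729 mol/L; S̃_{S/T} = 1.056/0.4729 = 2.23.

2.23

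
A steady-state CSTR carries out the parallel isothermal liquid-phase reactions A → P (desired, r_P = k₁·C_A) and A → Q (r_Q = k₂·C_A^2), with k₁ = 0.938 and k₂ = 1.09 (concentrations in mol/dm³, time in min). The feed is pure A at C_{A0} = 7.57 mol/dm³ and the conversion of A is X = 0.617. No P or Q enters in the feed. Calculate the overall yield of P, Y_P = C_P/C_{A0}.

Exit C_A = C_{A0}(1−X) = 7.57×0.383 = 2.899 mol/dm³.
In a CSTR the entire volume is at exit conditions, so r_P = 0.938×2.899 = 2.720 and r_Q = 1.09×2.899^2 = 9.163.
Fraction of consumed A going to P: r_P/(r_P+r_Q) = 0.2289.
C_P = 0.2289·C_{A0}·X = 0.2289×7.57×0.617 = 1.07 mol/dm³; Y_P = C_P/C_{A0} = 0.141.

0.141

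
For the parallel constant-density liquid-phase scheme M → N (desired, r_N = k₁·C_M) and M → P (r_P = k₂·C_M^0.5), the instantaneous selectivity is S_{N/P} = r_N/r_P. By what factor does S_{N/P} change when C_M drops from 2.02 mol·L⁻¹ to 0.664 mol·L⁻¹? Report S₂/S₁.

0.573

S_{N/P} = (k₁/k₂)·C_M^0.5, so S₂/S₁ = (C_{M,2}/C_{M,1})^0.5.
= (0.664/2.02)^0.5 = (0.3287)^0.5 = 0.573.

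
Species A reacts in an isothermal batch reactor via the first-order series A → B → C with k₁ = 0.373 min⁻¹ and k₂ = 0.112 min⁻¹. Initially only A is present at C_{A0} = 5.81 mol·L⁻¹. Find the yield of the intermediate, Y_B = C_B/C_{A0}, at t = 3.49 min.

The intermediate concentration in a first-order A→B→C sequence is C_B = k₁C_{A0}(e^(−k₁t) − e^(−k₂t))/(k₂−k₁).
e^(−k₁t) = e^(−0.373×3.49) = e^(−1.302) = 0.2720; e^(−k₂t) = e^(−0.3909) = 0.6765.
C_B = 0.373×5.81/(0.112−0.373) × (0.2720−0.6765) = (-8.303)×(-0.4044) = 3.358 mol·L⁻¹.
Y_B = C_B/C_{A0} = 3.358/5.81 = 0.578.

0.578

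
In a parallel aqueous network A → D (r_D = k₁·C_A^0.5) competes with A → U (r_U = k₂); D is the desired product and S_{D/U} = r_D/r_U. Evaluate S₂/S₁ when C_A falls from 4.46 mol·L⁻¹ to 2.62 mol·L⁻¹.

S_{D/U} = (k₁/k₂)·C_A^0.5, so S₂/S₁ = (C_{A,2}/C_{A,1})^0.5.
= (2.62/4.46)^0.5 = (0.5874)^0.5 = 0.766.

0.766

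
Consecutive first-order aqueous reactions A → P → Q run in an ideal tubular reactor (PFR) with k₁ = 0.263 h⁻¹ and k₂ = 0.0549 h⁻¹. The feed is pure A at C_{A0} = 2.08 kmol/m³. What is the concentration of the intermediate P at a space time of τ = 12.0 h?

The intermediate concentration in a first-order A→B→C sequence is C_P = k₁C_{A0}(e^(−k₁τ) − e^(−k₂τ))/(k₂−k₁).
e^(−k₁τ) = e^(−0.263×12.0) = e^(−3.156) = 0.04260; e^(−k₂τ) = e^(−0.6588) = 0.5175.
C_P = 0.263×2.08/(0.0549−0.263) × (0.04260−0.5175) = (-2.629)×(-0.4749) = 1.248 kmol/m³.

1.25 kmol/m³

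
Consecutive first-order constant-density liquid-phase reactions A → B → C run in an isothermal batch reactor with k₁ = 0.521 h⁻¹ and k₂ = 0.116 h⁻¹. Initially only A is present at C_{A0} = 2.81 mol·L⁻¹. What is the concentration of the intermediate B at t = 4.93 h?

1.76 mol·L⁻¹

Solving the coupled first-order balances gives C_B(t) = [k₁/(k₂−k₁)]·C_{A0}·(e^(−k₁t) − e^(−k₂t)).
e^(−k₁t) = e^(−0.521×4.93) = e^(−2.569) = 0.07665; e^(−k₂t) = e^(−0.5719) = 0.5645.
C_B = 0.521×2.81/(0.116−0.521) × (0.07665−0.5645) = (-3.615)×(-0.4878) = 1.763 mol·L⁻¹.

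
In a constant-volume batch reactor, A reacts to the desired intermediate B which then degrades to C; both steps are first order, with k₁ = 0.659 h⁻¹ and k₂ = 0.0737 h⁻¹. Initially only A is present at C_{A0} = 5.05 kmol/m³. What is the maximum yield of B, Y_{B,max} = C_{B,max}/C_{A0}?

At the optimum, C_{B,max}/C_{A0} = (k₁/k₂)^[k₂/(k₂−k₁)].
= (0.659/0.0737)^(0.0737/(0.0737−0.659)) = (8.942)^(-0.1259) = 0.7589.

0.759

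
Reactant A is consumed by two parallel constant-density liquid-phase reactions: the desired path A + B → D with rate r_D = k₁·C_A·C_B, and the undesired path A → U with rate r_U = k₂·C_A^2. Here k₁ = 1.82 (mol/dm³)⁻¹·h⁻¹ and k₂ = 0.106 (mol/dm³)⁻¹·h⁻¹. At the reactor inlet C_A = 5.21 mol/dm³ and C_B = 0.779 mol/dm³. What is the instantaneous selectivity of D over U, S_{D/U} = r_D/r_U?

S_{D/U} = r_D/r_U = (k₁·C_A·C_B)/(k₂·C_A^2) = (k₁/k₂)·C_A⁻¹·C_B.
= (1.82×5.210×0.7790) / (0.106×5.210^2) = 7.387/2.877 = 2.57.
The undesired path is higher order in A, so low C_A (CSTR or dilute feed) favours D.

2.57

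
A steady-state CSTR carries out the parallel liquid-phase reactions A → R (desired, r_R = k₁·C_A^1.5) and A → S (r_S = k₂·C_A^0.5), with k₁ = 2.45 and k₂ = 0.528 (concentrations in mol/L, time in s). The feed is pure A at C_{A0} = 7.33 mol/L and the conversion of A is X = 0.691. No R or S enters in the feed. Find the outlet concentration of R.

Exit C_A = C_{A0}(1−X) = 7.33×0.309 = 2.265 mol/L.
A CSTR operates uniformly at the exit composition, giving r_R = 8.351 and r_S = 0.7946 (each k·C_A^n at C_A = 2.265).
Fraction of consumed A going to R: r_R/(r_R+r_S) = 0.9131.
C_R = 0.9131·C_{A0}·X = 0.9131×7.33×0.691 = 4.62 mol/L.

4.62 mol/L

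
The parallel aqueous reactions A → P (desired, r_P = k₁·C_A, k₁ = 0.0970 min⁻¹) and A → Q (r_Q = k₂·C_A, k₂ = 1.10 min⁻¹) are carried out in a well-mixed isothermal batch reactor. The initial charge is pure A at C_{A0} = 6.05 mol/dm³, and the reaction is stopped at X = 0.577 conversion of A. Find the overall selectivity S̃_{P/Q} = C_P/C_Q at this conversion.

C_A = C_{A0}(1−X) = 2.559 mol/dm³.
Both paths are first order in A, so the instantaneous fraction to P is constant: dC_P/d(−C_A) = k₁/(k₁+k₂) = 0.08104.
C_P = 0.08104·(C_{A0}−C_A) = 0.08104×3.491 = 0.283 mol/dm³.
C_Q = (C_{A0}−C_A)−C_P = 3.208 mol/dm³; S̃_{P/Q} = 0.2829/3.208 = 0.0882.

0.0882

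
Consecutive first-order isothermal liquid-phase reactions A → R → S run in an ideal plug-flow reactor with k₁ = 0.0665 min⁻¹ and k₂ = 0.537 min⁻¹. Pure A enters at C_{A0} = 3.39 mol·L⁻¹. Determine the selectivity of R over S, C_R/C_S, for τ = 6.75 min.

0.314

The intermediate concentration in a first-order A→B→C sequence is C_R = k₁C_{A0}(e^(−k₁τ) − e^(−k₂τ))/(k₂−k₁).
e^(−k₁τ) = e^(−0.0665×6.75) = e^(−0.4489) = 0.6383; e^(−k₂τ) = e^(−3.625) = 0.02666.
C_R = 0.0665×3.39/(0.537−0.0665) × (0.6383−0.02666) = 0.4791×0.6117 = 0.2931 mol·L⁻¹.
C_A = C_{A0}e^(−k₁τ) = 2.164 mol·L⁻¹, so C_S = C_{A0}−C_A−C_R = 0.9329 mol·L⁻¹; C_R/C_S = 0.314.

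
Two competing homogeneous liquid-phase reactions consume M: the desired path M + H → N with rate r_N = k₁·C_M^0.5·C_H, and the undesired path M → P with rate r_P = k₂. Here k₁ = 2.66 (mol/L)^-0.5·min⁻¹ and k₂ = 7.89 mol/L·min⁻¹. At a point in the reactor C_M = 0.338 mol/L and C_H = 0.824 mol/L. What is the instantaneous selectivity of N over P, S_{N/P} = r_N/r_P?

S_{N/P} = r_N/r_P = (k₁·C_M^0.5·C_H)/(k₂) = (k₁/k₂)·C_M^0.5·C_H.
= (2.66×0.3380^0.5×0.8240) / (7.89) = 1.274/7.890 = 0.162.
Since the desired path is higher order in M, keeping C_M high (PFR or concentrated feed) favours N.

0.162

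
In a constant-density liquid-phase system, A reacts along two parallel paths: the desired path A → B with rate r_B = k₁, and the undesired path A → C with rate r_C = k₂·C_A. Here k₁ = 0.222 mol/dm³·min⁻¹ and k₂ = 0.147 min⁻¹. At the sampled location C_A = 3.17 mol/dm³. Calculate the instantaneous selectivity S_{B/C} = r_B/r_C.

S_{B/C} = r_B/r_C = (k₁)/(k₂·C_A) = (k₁/k₂)·C_A⁻¹.
= (0.222) / (0.147×3.170) = 0.2220/0.4660 = 0.476.

0.476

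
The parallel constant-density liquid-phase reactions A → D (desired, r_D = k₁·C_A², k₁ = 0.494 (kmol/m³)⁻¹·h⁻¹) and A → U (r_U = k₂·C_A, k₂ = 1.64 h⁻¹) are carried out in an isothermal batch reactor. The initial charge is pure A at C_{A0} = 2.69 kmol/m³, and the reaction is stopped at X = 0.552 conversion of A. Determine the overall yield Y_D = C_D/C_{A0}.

C_A = C_{A0}(1−X) = 1.205 kmol/m³.
Along a PFR/batch, dC_U/dC_A = −r_U/(r_D+r_U) = −k₂/(k₂+k₁·C_A).
Integrating from C_{A0} to C_A: C_U = (1.64/0.494)·ln[(1.64+0.494·2.69)/(1.64+0.494·1.21)] = 3.320·ln(2.969/2.235) = 0.9421 kmol/m³.
Then C_D = (C_{A0}−C_A) − C_U = 1.485 − 0.9421 = 0.5427 kmol/m³.
Y_D = C_D/C_{A0} = 0.5427/2.69 = 0.202.

0.202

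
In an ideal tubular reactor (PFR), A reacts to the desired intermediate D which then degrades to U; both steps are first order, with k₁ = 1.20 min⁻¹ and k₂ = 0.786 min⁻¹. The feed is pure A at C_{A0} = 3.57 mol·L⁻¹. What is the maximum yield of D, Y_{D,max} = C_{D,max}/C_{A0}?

0.448

For a first-order series the maximum intermediate yield is C_{D,max}/C_{A0} = (k₁/k₂)^[k₂/(k₂−k₁)].
= (1.20/0.786)^(0.786/(0.786−1.20)) = (1.527)^(-1.899) = 0.4478.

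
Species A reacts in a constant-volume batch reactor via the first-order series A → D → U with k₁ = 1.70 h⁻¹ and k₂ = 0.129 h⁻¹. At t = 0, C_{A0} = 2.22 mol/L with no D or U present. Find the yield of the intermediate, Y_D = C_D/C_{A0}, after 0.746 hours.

0.678

The intermediate concentration in a first-order A→B→C sequence is C_D = k₁C_{A0}(e^(−k₁t) − e^(−k₂t))/(k₂−k₁).
e^(−k₁t) = e^(−1.70×0.746) = e^(−1.268) = 0.2813; e^(−k₂t) = e^(−0.09623) = 0.9083.
C_D = 1.70×2.22/(0.129−1.70) × (0.2813−0.9083) = (-2.402)×(-0.6269) = 1.506 mol/L.
Y_D = C_D/C_{A0} = 1.506/2.22 = 0.678.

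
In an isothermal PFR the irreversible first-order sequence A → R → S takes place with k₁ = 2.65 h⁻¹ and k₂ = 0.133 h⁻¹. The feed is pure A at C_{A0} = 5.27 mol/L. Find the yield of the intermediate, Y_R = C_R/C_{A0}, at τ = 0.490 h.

For first-order series with pure A initially, C_R(τ) = k₁C_{A0}/(k₂−k₁)·(e^(−k₁τ) − e^(−k₂τ)).
e^(−k₁τ) = e^(−2.65×0.490) = e^(−1.298) = 0.2729; e^(−k₂τ) = e^(−0.06517) = 0.9369.
C_R = 2.65×5.27/(0.133−2.65) × (0.2729−0.9369) = (-5.548)×(-0.6640) = 3.684 mol/L.
Y_R = C_R/C_{A0} = 3.684/5.27 = 0.699.

0.699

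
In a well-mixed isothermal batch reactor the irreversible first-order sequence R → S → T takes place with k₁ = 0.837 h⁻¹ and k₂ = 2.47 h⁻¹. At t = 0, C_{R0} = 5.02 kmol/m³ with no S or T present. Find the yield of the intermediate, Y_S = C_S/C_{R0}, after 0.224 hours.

For first-order series with pure R initially, C_S(t) = k₁C_{R0}/(k₂−k₁)·(e^(−k₁t) − e^(−k₂t)).
e^(−k₁t) = e^(−0.837×0.224) = e^(−0.1875) = 0.8290; e^(−k₂t) = e^(−0.5533) = 0.5751.
C_S = 0.837×5.02/(2.47−0.837) × (0.8290−0.5751) = 2.573×0.2540 = 0.6535 kmol/m³.
Y_S = C_S/C_{R0} = 0.6535/5.02 = 0.130.

0.130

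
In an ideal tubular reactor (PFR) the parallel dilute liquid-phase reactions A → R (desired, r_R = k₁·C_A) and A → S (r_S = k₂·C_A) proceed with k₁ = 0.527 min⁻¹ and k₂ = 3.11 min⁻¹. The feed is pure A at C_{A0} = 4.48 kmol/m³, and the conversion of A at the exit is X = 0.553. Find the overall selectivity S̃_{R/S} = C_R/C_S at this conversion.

0.169

C_A = C_{A0}(1−X) = 2.003 kmol/m³.
Both paths are first order in A, so the instantaneous fraction to R is constant: dC_R/d(−C_A) = k₁/(k₁+k₂) = 0.1449.
C_R = 0.1449·(C_{A0}−C_A) = 0.1449×2.477 = 0.359 kmol/m³.
C_S = (C_{A0}−C_A)−C_R = 2.118 kmol/m³; S̃_{R/S} = 0.3590/2.118 = 0.169.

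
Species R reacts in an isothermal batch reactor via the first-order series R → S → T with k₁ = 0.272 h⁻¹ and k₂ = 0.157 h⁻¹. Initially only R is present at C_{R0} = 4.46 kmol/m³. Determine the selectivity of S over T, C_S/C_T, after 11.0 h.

For first-order series with pure R initially, C_S(t) = k₁C_{R0}/(k₂−k₁)·(e^(−k₁t) − e^(−k₂t)).
e^(−k₁t) = e^(−0.272×11.0) = e^(−2.992) = 0.05019; e^(−k₂t) = e^(−1.727) = 0.1778.
C_S = 0.272×4.46/(0.157−0.272) × (0.05019−0.1778) = (-10.55)×(-0.1276) = 1.346 kmol/m³.
C_R = C_{R0}e^(−k₁t) = 0.2238 kmol/m³, so C_T = C_{R0}−C_R−C_S = 2.890 kmol/m³; C_S/C_T = 0.466.

0.466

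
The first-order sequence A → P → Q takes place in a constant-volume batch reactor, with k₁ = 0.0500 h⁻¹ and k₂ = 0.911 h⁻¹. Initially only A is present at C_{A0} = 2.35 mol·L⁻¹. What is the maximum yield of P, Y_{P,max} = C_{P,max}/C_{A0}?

0.0464

At the optimum, C_{P,max}/C_{A0} = (k₁/k₂)^[k₂/(k₂−k₁)].
= (0.0500/0.911)^(0.911/(0.911−0.0500)) = (0.05488)^(1.058) = 0.04637.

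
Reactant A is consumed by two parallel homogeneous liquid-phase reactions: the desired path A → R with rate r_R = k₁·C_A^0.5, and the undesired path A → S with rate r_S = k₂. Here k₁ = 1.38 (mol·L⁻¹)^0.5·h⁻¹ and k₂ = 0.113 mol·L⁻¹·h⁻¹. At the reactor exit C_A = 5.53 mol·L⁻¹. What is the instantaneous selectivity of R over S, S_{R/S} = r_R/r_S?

28.7

S_{R/S} = r_R/r_S = (k₁·C_A^0.5)/(k₂) = (k₁/k₂)·C_A^0.5.
= (1.38×5.530^0.5) / (0.113) = 3.245/0.1130 = 28.7.
Since the desired path is higher order in A, keeping C_A high (PFR or concentrated feed) favours R.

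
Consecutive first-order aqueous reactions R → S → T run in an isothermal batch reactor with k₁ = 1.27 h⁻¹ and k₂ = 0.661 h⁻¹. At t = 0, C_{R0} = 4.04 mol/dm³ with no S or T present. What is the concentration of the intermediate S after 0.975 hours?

The intermediate concentration in a first-order A→B→C sequence is C_S = k₁C_{R0}(e^(−k₁t) − e^(−k₂t))/(k₂−k₁).
e^(−k₁t) = e^(−1.27×0.975) = e^(−1.238) = 0.2899; e^(−k₂t) = e^(−0.6445) = 0.5249.
C_S = 1.27×4.04/(0.661−1.27) × (0.2899−0.5249) = (-8.425)×(-0.2350) = 1.980 mol/dm³.

1.98 mol/dm³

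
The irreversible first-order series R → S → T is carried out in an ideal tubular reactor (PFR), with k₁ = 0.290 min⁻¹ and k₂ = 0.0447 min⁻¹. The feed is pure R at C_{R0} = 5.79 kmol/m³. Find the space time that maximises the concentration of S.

7.62 min

The intermediate peaks when r₁ = r₂, i.e. k₁e^(−k₁τ) = k₂e^(−k₂τ), giving τ_opt = ln(k₂/k₁)/(k₂−k₁).
= ln(0.0447/0.290)/(0.0447−0.290) = ln(0.1541)/-0.2453 = -1.870/-0.2453 = 7.62 min.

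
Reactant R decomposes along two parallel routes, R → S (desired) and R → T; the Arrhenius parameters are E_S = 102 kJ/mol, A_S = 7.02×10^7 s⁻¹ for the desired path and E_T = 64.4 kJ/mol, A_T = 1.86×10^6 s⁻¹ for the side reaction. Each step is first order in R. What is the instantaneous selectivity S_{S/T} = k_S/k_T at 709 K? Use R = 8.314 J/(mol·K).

Since both paths have the same order in R, the concentration cancels and S_{S/T} = k_S/k_T = (A_S/A_T)·exp[(E_T−E_S)/(RT)].
(E_T−E_S)/(RT) = (64.4−102)×10³/(8.314×709) = -37600/5895 = -6.379.
k_S/k_T = (7.02×10^7/1.86×10^6)·exp(-6.379) = 37.74 × 0.001697 = 0.0641.

0.0641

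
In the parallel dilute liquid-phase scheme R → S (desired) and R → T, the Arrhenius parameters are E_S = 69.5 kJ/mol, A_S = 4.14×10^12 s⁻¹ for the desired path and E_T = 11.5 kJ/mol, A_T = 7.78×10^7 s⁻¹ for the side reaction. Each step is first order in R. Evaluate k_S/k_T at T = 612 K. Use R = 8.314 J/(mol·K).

0.596

Since both paths have the same order in R, the concentration cancels and S_{S/T} = k_S/k_T = (A_S/A_T)·exp[(E_T−E_S)/(RT)].
(E_T−E_S)/(RT) = (11.5−69.5)×10³/(8.314×612) = -58000/5088 = -11.40.
k_S/k_T = (4.14×10^12/7.78×10^7)·exp(-11.40) = 53213 × 1.121×10^-5 = 0.596.
Since E_S > E_T, raising the temperature improves selectivity toward S.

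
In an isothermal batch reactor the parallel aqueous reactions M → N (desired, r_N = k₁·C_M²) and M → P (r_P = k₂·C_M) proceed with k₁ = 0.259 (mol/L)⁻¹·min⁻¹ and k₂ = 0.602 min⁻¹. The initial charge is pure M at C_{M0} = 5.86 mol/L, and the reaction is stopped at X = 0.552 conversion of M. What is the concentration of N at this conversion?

C_M = C_{M0}(1−X) = 2.625 mol/L.
Along a PFR/batch, dC_P/dC_M = −r_P/(r_N+r_P) = −k₂/(k₂+k₁·C_M).
Integrating from C_{M0} to C_M: C_P = (0.602/0.259)·ln[(0.602+0.259·5.86)/(0.602+0.259·2.63)] = 2.324·ln(2.120/1.282) = 1.169 mol/L.
Then C_N = (C_{M0}−C_M) − C_P = 3.235 − 1.169 = 2.066 mol/L.

2.07 mol/L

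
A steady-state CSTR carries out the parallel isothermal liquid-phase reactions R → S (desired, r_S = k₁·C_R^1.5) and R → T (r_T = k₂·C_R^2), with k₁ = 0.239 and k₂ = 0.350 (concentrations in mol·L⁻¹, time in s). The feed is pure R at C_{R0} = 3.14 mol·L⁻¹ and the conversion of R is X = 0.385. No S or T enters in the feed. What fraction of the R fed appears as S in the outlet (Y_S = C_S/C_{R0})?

Exit C_R = C_{R0}(1−X) = 3.14×0.615 = 1.931 mol·L⁻¹.
A CSTR operates uniformly at the exit composition, giving r_S = 0.6414 and r_T = 1.305 (each k·C_R^n at C_R = 1.931).
Fraction of consumed R going to S: r_S/(r_S+r_T) = 0.3295.
C_S = 0.3295·C_{R0}·X = 0.3295×3.14×0.385 = 0.398 mol·L⁻¹; Y_S = C_S/C_{R0} = 0.127.

0.127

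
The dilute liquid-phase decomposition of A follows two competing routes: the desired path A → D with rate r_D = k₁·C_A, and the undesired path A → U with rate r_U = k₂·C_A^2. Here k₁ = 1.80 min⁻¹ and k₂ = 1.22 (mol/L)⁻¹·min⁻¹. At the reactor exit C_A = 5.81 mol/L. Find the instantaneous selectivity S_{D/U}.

S_{D/U} = r_D/r_U = (k₁·C_A)/(k₂·C_A^2) = (k₁/k₂)·C_A⁻¹.
= (1.80×5.810) / (1.22×5.810^2) = 10.46/41.18 = 0.254.

0.254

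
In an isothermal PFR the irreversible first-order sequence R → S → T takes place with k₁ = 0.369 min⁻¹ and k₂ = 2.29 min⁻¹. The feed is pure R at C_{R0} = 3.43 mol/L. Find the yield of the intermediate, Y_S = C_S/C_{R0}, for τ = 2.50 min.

For first-order series with pure R initially, C_S(τ) = k₁C_{R0}/(k₂−k₁)·(e^(−k₁τ) − e^(−k₂τ)).
e^(−k₁τ) = e^(−0.369×2.50) = e^(−0.9225) = 0.3975; e^(−k₂τ) = e^(−5.725) = 0.003263.
C_S = 0.369×3.43/(2.29−0.369) × (0.3975−0.003263) = 0.6589×0.3943 = 0.2598 mol/L.
Y_S = C_S/C_{R0} = 0.2598/3.43 = 0.0757.

0.0757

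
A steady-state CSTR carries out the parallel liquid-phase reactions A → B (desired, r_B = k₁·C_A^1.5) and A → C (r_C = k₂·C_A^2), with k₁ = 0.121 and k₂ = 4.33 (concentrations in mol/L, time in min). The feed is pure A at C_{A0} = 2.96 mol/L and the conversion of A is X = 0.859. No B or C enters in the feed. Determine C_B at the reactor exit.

Exit C_A = C_{A0}(1−X) = 2.96×0.141 = 0.4174 mol/L.
Rates in a CSTR are evaluated at the outlet concentration: r_B = 0.121×0.4174^1.5 = 0.03263, r_C = 4.33×0.4174^2 = 0.7542.
Fraction of consumed A going to B: r_B/(r_B+r_C) = 0.04146.
C_B = 0.04146·C_{A0}·X = 0.04146×2.96×0.859 = 0.105 mol/L.

0.105 mol/L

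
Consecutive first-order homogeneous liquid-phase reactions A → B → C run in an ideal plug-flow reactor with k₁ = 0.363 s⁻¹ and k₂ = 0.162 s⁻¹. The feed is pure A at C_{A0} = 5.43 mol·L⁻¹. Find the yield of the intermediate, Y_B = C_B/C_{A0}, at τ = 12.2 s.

For first-order series with pure A initially, C_B(τ) = k₁C_{A0}/(k₂−k₁)·(e^(−k₁τ) − e^(−k₂τ)).
e^(−k₁τ) = e^(−0.363×12.2) = e^(−4.429) = 0.01193; e^(−k₂τ) = e^(−1.976) = 0.1386.
C_B = 0.363×5.43/(0.162−0.363) × (0.01193−0.1386) = (-9.806)×(-0.1266) = 1.242 mol·L⁻¹.
Y_B = C_B/C_{A0} = 1.242/5.43 = 0.229.

0.229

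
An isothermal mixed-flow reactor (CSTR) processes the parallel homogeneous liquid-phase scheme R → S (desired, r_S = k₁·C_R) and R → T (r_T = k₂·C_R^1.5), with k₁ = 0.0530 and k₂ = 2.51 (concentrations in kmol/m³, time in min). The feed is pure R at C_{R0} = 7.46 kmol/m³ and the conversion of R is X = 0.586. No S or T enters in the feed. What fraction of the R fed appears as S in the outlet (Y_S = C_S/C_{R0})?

0.00696

Exit C_R = C_{R0}(1−X) = 7.46×0.414 = 3.088 kmol/m³.
A CSTR operates uniformly at the exit composition, giving r_S = 0.1637 and r_T = 13.62 (each k·C_R^n at C_R = 3.088).
Fraction of consumed R going to S: r_S/(r_S+r_T) = 0.01187.
C_S = 0.01187·C_{R0}·X = 0.01187×7.46×0.586 = 0.0519 kmol/m³; Y_S = C_S/C_{R0} = 0.00696.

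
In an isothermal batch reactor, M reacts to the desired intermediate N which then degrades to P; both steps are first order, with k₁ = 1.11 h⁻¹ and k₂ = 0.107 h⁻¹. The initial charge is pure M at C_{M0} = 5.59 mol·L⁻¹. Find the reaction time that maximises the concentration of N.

Setting dC_N/dt = 0 gives t_opt = ln(k₂/k₁)/(k₂−k₁).
= ln(0.107/1.11)/(0.107−1.11) = ln(0.09640)/-1.003 = -2.339/-1.003 = 2.33 h.

2.33 h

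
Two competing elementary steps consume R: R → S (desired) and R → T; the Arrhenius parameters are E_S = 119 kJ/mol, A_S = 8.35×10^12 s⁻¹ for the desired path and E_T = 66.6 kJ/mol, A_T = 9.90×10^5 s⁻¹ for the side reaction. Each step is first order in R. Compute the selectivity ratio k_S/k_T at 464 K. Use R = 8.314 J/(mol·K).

Since both paths have the same order in R, the concentration cancels and S_{S/T} = k_S/k_T = (A_S/A_T)·exp[(E_T−E_S)/(RT)].
(E_T−E_S)/(RT) = (66.6−119)×10³/(8.314×464) = -52400/3858 = -13.58.
k_S/k_T = (8.35×10^12/9.90×10^5)·exp(-13.58) = 8.434×10^6 × 1.261×10^-6 = 10.6.
Since E_S > E_T, raising the temperature improves selectivity toward S.

10.6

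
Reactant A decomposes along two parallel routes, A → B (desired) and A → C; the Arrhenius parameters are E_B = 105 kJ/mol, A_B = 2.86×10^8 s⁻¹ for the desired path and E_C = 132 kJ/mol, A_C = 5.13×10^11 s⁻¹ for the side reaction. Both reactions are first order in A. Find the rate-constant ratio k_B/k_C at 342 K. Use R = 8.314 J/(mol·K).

7.42

Since both paths have the same order in A, the concentration cancels and S_{B/C} = k_B/k_C = (A_B/A_C)·exp[(E_C−E_B)/(RT)].
(E_C−E_B)/(RT) = (132−105)×10³/(8.314×342) = 27000/2843 = 9.496.
k_B/k_C = (2.86×10^8/5.13×10^11)·exp(9.496) = 5.575×10^-4 × 13303 = 7.42.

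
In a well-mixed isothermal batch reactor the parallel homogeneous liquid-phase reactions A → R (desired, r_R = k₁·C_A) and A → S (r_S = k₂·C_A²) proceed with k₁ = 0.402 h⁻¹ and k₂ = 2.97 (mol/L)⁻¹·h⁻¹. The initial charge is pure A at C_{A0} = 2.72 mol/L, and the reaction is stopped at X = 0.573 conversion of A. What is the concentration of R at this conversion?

C_A = C_{A0}(1−X) = 1.161 mol/L.
Along a PFR/batch, dC_R/dC_A = −r_R/(r_R+r_S) = −k₁/(k₁+k₂·C_A).
Integrating from C_{A0} to C_A: C_R = (0.402/2.97)·ln[(0.402+2.97·2.72)/(0.402+2.97·1.16)] = 0.1354·ln(8.480/3.851) = 0.1068 mol/L.

0.107 mol/L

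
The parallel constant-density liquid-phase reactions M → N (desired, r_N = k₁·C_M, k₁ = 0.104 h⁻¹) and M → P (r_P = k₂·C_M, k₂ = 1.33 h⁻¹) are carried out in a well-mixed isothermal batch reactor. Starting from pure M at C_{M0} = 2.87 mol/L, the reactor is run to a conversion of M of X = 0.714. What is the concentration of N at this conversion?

C_M = C_{M0}(1−X) = 0.8208 mol/L.
Both paths are first order in M, so the instantaneous fraction to N is constant: dC_N/d(−C_M) = k₁/(k₁+k₂) = 0.07252.
C_N = 0.07252·(C_{M0}−C_M) = 0.07252×2.049 = 0.149 mol/L.

0.149 mol/L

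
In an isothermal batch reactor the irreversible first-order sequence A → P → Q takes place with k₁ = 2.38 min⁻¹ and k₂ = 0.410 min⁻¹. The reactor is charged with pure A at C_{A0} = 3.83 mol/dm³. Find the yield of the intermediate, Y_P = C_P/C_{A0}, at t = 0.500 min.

0.617

For first-order series with pure A initially, C_P(t) = k₁C_{A0}/(k₂−k₁)·(e^(−k₁t) − e^(−k₂t)).
e^(−k₁t) = e^(−2.38×0.500) = e^(−1.190) = 0.3042; e^(−k₂t) = e^(−0.2050) = 0.8146.
C_P = 2.38×3.83/(0.410−2.38) × (0.3042−0.8146) = (-4.627)×(-0.5104) = 2.362 mol/dm³.
Y_P = C_P/C_{A0} = 2.362/3.83 = 0.617.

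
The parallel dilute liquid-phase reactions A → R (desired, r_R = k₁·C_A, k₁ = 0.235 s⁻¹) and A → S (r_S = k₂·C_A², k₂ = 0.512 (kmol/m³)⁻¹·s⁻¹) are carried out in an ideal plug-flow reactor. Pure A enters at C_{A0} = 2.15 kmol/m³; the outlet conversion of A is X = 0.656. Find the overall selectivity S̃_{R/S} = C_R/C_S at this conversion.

0.339

C_A = C_{A0}(1−X) = 0.7396 kmol/m³.
Along a PFR/batch, dC_R/dC_A = −r_R/(r_R+r_S) = −k₁/(k₁+k₂·C_A).
Integrating from C_{A0} to C_A: C_R = (0.235/0.512)·ln[(0.235+0.512·2.15)/(0.235+0.512·0.740)] = 0.4590·ln(1.336/0.6137) = 0.3570 kmol/m³.
C_S = (C_{A0}−C_A)−C_R = 1.053 kmol/m³; S̃_{R/S} = 0.3570/1.053 = 0.339.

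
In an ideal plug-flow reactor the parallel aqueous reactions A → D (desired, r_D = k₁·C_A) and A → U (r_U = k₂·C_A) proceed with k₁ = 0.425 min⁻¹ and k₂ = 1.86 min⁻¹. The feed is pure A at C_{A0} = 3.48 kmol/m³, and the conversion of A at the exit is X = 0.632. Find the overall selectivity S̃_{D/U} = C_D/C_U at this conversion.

0.228

C_A = C_{A0}(1−X) = 1.281 kmol/m³.
Both paths are first order in A, so the instantaneous fraction to D is constant: dC_D/d(−C_A) = k₁/(k₁+k₂) = 0.1860.
C_D = 0.1860·(C_{A0}−C_A) = 0.1860×2.199 = 0.409 kmol/m³.
C_U = (C_{A0}−C_A)−C_D = 1.790 kmol/m³; S̃_{D/U} = 0.4091/1.790 = 0.228.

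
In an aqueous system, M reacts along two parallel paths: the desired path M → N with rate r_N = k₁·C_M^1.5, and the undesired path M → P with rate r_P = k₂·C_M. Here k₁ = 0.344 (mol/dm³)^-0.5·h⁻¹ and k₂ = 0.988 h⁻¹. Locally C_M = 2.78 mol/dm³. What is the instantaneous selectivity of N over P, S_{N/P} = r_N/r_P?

S_{N/P} = r_N/r_P = (k₁·C_M^1.5)/(k₂·C_M) = (k₁/k₂)·C_M^0.5.
= (0.344×2.780^1.5) / (0.988×2.780) = 1.595/2.747 = 0.581.

0.581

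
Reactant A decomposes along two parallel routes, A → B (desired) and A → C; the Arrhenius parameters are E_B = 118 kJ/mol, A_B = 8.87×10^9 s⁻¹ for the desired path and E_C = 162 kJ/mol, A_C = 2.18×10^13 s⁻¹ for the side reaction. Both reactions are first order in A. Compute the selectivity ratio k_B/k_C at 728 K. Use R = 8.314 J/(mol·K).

0.584

k_B/k_C = (A_B/A_C)·exp[−(E_B−E_C)/(RT)] = (A_B/A_C)·exp[(E_C−E_B)/(RT)].
(E_C−E_B)/(RT) = (162−118)×10³/(8.314×728) = 44000/6053 = 7.270.
k_B/k_C = (8.87×10^9/2.18×10^13)·exp(7.270) = 4.069×10^-4 × 1436 = 0.584.
Since E_B < E_C, lowering the temperature improves selectivity toward B.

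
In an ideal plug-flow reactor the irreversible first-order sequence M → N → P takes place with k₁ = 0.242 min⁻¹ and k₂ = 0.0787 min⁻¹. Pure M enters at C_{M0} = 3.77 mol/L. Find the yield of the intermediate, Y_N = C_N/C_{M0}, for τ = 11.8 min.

0.500

The intermediate concentration in a first-order A→B→C sequence is C_N = k₁C_{M0}(e^(−k₁τ) − e^(−k₂τ))/(k₂−k₁).
e^(−k₁τ) = e^(−0.242×11.8) = e^(−2.856) = 0.05752; e^(−k₂τ) = e^(−0.9287) = 0.3951.
C_N = 0.242×3.77/(0.0787−0.242) × (0.05752−0.3951) = (-5.587)×(-0.3376) = 1.886 mol/L.
Y_N = C_N/C_{M0} = 1.886/3.77 = 0.500.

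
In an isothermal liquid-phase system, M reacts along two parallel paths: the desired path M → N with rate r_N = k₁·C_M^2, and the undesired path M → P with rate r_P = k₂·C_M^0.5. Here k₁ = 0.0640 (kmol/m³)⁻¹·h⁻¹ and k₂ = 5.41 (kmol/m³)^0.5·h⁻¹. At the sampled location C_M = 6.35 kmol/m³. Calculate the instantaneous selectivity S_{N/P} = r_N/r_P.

S_{N/P} = r_N/r_P = (k₁·C_M^2)/(k₂·C_M^0.5) = (k₁/k₂)·C_M^1.5.
= (0.0640×6.350^2) / (5.41×6.350^0.5) = 2.581/13.63 = 0.189.

0.189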